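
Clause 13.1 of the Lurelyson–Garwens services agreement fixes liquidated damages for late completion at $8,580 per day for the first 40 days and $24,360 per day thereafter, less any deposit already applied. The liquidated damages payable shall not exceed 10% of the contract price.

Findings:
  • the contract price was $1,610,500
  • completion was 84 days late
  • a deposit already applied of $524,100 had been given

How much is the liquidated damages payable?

$161,050

First 40 days: 40 × $8,580 = $343,200
Remaining days: (84 − 40) × $24,360 = $1,071,840
Accrued per-day damages: $343,200 + $1,071,840 = $1,415,040
Less deposit already applied: $1,415,040 − $524,100 = $890,940
Cap: 10% of $1,610,500 = $161,050
Cap at $161,050: $890,940 exceeds the cap → $161,050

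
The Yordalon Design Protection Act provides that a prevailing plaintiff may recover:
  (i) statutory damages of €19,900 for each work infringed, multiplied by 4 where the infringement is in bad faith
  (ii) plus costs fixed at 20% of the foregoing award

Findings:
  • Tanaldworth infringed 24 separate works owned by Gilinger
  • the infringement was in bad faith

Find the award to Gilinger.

€2,292,480

Statutory damages: 24 × €19,900 = €477,600
Multiplied by 4: 4 × €477,600 = €1,910,400
Costs: 20% of €1,910,400 = €382,080
Award plus costs: €1,910,400 + €382,080 = €2,292,480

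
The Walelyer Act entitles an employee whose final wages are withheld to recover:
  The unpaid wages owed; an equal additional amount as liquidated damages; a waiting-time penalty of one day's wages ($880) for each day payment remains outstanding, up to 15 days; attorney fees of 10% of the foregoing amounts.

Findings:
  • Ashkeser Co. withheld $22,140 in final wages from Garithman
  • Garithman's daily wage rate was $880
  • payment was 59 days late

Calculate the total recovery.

Liquidated damages (equal amount): $22,140
Penalty days: min(59, 15) = 15
Waiting-time penalty: 15 × $880 = $13,200
Subtotal: $22,140 + $22,140 + $13,200 = $57,480
Attorney fees: 10% of $57,480 = $5,748
Total award: $57,480 + $5,748 = $63,228

$63,228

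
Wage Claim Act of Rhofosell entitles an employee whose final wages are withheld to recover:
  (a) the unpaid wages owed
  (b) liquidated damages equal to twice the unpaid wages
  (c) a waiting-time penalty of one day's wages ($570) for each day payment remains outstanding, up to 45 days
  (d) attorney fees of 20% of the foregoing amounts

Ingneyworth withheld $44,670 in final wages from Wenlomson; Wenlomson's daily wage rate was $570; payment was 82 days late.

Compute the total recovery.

Doubled: 2 × $44,670 = $89,340
Penalty days: min(82, 45) = 45
Waiting-time penalty: 45 × $570 = $25,650
Subtotal: $44,670 + $89,340 + $25,650 = $159,660
Attorney fees: 20% of $159,660 = $31,932
Total award: $159,660 + $31,932 = $191,592

$191,592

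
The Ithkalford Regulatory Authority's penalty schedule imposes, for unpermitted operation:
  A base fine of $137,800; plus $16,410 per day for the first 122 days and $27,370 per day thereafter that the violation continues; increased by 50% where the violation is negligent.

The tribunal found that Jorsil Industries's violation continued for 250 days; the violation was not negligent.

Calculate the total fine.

$5,643,180

First 122 days: 122 × $16,410 = $2,002,020
Remaining days: (250 − 122) × $27,370 = $3,503,360
Per-day component: $2,002,020 + $3,503,360 = $5,505,380
Base plus per-day: $137,800 + $5,505,380 = $5,643,180
The violation was not negligent: no 50% increase.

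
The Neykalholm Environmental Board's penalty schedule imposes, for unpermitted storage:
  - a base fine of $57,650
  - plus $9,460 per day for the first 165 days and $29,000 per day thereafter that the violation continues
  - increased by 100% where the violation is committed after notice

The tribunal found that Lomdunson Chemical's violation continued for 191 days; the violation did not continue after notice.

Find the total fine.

$2,372,550

First 165 days: 165 × $9,460 = $1,560,900
Remaining days: (191 − 165) × $29,000 = $754,000
Per-day component: $1,560,900 + $754,000 = $2,314,900
Base plus per-day: $57,650 + $2,314,900 = $2,372,550
The violation did not continue after notice: no 100% increase.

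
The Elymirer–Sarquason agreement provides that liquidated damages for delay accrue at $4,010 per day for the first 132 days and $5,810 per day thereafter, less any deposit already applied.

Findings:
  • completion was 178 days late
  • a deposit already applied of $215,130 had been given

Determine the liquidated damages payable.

$581,450

First 132 days: 132 × $4,010 = $529,320
Remaining days: (178 − 132) × $5,810 = $267,260
Accrued per-day damages: $529,320 + $267,260 = $796,580
Less deposit already applied: $796,580 − $215,130 = $581,450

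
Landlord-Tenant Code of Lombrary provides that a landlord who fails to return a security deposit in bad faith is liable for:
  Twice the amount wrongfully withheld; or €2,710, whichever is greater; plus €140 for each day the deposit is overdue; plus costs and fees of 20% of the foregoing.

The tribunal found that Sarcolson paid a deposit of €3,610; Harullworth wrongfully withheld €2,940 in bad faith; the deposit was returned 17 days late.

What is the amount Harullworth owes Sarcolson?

Doubled: 2 × €2,940 = €5,880
Minimum €2,710: €5,880 meets the minimum, no increase.
Late-return penalty: 17 × €140 = €2,380
Damages plus late penalty: €5,880 + €2,380 = €8,260
Costs and fees: 20% of €8,260 = €1,652
Total recovery: €8,260 + €1,652 = €9,912

Recovery: €9,912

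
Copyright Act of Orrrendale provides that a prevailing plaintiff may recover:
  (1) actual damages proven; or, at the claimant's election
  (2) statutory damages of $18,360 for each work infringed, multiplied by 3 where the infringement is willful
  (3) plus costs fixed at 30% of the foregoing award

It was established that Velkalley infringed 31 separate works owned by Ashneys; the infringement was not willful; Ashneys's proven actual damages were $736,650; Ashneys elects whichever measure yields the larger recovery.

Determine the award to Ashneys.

Statutory damages: 31 × $18,360 = $569,160
Infringement not willful: no ×3 enhancement.
Greater of actual damages ($736,650) or statutory damages ($569,160): $736,650
Costs: 30% of $736,650 = $220,995
Award plus costs: $736,650 + $220,995 = $957,645

$957,645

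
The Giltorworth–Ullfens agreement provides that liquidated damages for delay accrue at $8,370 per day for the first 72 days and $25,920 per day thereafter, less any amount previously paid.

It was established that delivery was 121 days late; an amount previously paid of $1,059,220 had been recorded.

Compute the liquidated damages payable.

Liquidated damages: $813,500

First 72 days: 72 × $8,370 = $602,640
Remaining days: (121 − 72) × $25,920 = $1,270,080
Accrued per-day damages: $602,640 + $1,270,080 = $1,872,720
Less amount previously paid: $1,872,720 − $1,059,220 = $813,500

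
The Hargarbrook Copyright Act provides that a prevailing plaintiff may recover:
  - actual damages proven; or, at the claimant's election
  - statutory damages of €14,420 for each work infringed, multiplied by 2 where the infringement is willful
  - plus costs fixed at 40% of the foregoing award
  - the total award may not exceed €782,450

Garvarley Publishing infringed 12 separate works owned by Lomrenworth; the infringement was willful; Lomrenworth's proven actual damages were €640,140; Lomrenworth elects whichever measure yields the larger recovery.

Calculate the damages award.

Statutory damages: 12 × €14,420 = €173,040
Doubled: 2 × €173,040 = €346,080
Greater of actual damages (€640,140) or enhanced statutory damages (€346,080): €640,140
Costs: 40% of €640,140 = €256,056
Award plus costs: €640,140 + €256,056 = €896,196
Cap at €782,450: €896,196 exceeds the cap → €782,450

€782,450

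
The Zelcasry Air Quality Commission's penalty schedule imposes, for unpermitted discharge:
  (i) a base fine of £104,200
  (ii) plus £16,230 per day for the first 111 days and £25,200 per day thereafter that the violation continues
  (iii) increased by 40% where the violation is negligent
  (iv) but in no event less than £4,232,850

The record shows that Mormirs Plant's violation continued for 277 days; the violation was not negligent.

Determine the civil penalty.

£6,088,930

First 111 days: 111 × £16,230 = £1,801,530
Remaining days: (277 − 111) × £25,200 = £4,183,200
Per-day component: £1,801,530 + £4,183,200 = £5,984,730
Base plus per-day: £104,200 + £5,984,730 = £6,088,930
The violation was not negligent: no 40% increase.
Minimum £4,232,850: £6,088,930 meets the minimum, no increase.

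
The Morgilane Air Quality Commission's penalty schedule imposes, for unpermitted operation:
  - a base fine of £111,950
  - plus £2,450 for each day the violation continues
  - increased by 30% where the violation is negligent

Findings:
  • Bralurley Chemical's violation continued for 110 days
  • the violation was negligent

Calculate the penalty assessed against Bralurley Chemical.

£495,885

Per-day component: 110 × £2,450 = £269,500
Base plus per-day: £111,950 + £269,500 = £381,450
Enhancement: 30% of £381,450 = £114,435
Enhanced fine: £381,450 + £114,435 = £495,885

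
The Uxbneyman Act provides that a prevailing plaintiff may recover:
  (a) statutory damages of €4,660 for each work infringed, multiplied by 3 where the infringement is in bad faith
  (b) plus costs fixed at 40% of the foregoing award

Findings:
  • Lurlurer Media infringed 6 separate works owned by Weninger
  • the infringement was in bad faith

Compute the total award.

€117,432

Statutory damages: 6 × €4,660 = €27,960
Trebled: 3 × €27,960 = €83,880
Costs: 40% of €83,880 = €33,552
Award plus costs: €83,880 + €33,552 = €117,432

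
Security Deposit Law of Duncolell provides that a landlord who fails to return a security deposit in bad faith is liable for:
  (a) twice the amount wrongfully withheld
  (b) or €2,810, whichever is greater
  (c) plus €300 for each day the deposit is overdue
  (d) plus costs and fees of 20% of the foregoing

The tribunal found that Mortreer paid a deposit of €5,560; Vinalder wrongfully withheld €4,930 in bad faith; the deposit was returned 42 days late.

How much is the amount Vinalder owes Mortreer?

€26,952

Doubled: 2 × €4,930 = €9,860
Minimum €2,810: €9,860 meets the minimum, no increase.
Late-return penalty: 42 × €300 = €12,600
Damages plus late penalty: €9,860 + €12,600 = €22,460
Costs and fees: 20% of €22,460 = €4,492
Total recovery: €22,460 + €4,492 = €26,952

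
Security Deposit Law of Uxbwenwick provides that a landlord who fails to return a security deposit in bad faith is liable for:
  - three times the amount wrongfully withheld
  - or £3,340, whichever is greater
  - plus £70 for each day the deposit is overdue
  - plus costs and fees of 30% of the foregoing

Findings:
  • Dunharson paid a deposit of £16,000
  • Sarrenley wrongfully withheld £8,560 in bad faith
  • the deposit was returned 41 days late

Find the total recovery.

Trebled: 3 × £8,560 = £25,680
Minimum £3,340: £25,680 meets the minimum, no increase.
Late-return penalty: 41 × £70 = £2,870
Damages plus late penalty: £25,680 + £2,870 = £28,550
Costs and fees: 30% of £28,550 = £8,565
Total recovery: £28,550 + £8,565 = £37,115

£37,115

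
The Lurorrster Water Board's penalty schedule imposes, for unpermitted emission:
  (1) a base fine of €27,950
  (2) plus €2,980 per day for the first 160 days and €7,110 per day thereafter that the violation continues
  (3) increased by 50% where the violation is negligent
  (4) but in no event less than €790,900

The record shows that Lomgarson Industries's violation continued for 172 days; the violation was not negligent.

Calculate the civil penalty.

€790,900

First 160 days: 160 × €2,980 = €476,800
Remaining days: (172 − 160) × €7,110 = €85,320
Per-day component: €476,800 + €85,320 = €562,120
Base plus per-day: €27,950 + €562,120 = €590,070
The violation was not negligent: no 50% increase.
Minimum €790,900: €590,070 is below the minimum → €790,900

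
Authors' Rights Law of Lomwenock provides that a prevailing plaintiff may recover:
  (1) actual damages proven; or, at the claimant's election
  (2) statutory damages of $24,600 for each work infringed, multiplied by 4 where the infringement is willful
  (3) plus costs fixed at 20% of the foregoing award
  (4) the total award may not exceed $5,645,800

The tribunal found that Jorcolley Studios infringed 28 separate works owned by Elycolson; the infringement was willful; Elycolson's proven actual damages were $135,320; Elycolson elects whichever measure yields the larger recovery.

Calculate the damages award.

$3,306,240

Statutory damages: 28 × $24,600 = $688,800
Multiplied by 4: 4 × $688,800 = $2,755,200
Greater of actual damages ($135,320) or enhanced statutory damages ($2,755,200): $2,755,200
Costs: 20% of $2,755,200 = $551,040
Award plus costs: $2,755,200 + $551,040 = $3,306,240
Cap at $5,645,800: $3,306,240 is within the cap, no reduction.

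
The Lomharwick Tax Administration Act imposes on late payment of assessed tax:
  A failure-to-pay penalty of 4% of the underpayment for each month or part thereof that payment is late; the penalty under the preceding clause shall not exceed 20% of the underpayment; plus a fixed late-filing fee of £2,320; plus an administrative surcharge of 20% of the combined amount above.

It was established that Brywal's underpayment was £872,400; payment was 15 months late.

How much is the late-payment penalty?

Accrued rate: 4% × 15 = 60%, capped at 20% → 20%
Failure-to-pay penalty: 20% of £872,400 = £174,480
Penalty before surcharge: £174,480 + £2,320 = £176,800
Administrative surcharge: 20% of £176,800 = £35,360
Total penalty: £176,800 + £35,360 = £212,160

Penalty: £212,160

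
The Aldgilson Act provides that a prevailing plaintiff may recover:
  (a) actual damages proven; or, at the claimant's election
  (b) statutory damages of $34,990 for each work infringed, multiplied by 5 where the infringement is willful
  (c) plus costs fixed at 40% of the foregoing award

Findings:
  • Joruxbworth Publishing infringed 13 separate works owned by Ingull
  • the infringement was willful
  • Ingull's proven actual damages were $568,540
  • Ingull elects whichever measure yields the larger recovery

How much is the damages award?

Statutory damages: 13 × $34,990 = $454,870
Multiplied by 5: 5 × $454,870 = $2,274,350
Greater of actual damages ($568,540) or enhanced statutory damages ($2,274,350): $2,274,350
Costs: 40% of $2,274,350 = $909,740
Award plus costs: $2,274,350 + $909,740 = $3,184,090

$3,184,090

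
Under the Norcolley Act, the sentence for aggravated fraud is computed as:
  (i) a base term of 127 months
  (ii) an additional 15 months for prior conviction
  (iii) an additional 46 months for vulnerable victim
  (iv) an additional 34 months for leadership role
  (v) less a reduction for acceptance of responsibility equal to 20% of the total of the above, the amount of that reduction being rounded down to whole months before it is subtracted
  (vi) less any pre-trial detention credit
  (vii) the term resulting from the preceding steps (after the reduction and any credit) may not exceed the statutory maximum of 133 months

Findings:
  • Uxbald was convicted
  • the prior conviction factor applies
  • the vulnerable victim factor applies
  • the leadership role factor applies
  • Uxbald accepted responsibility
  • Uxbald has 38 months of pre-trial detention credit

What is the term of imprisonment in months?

133 months

Prior conviction enhancement: +15 months
Vulnerable victim enhancement: +46 months
Leadership role enhancement: +34 months
Adjusted term: 127 months + 15 months + 46 months + 34 months = 222 months
Acceptance of responsibility reduction: 20% of 222 months = 44 months (rounded down)
After reduction: 222 − 44 = 178 months
Less pre-trial detention credit: 178 months − 38 months = 140 months
Cap at 133 months: 140 months exceeds the cap → 133 months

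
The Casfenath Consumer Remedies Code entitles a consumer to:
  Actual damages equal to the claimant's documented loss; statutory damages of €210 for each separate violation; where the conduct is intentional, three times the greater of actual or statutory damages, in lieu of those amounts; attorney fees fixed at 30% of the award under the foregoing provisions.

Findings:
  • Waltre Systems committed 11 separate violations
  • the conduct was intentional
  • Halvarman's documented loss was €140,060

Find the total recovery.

Statutory damages: 11 × €210 = €2,310
Greater of actual damages (€140,060) or statutory damages (€2,310): €140,060
Trebled: 3 × €140,060 = €420,180
Attorney fees: 30% of €420,180 = €126,054
Total recovery: €420,180 + €126,054 = €546,234

€546,234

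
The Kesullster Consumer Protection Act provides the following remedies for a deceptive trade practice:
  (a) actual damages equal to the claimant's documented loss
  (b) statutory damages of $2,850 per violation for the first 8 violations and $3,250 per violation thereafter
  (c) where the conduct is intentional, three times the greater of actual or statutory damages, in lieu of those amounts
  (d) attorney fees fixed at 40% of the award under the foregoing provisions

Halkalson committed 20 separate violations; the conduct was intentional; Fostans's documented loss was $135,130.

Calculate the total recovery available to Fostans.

$567,546

First 8 violations: 8 × $2,850 = $22,800
Remaining violations: (20 − 8) × $3,250 = $39,000
Statutory damages: $22,800 + $39,000 = $61,800
Greater of actual damages ($135,130) or statutory damages ($61,800): $135,130
Trebled: 3 × $135,130 = $405,390
Attorney fees: 40% of $405,390 = $162,156
Total recovery: $405,390 + $162,156 = $567,546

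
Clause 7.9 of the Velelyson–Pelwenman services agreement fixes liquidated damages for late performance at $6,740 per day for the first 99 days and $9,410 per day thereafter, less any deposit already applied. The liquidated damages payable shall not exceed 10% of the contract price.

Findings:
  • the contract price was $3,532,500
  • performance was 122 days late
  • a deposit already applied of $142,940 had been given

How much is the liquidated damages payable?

Liquidated damages: $353,250

First 99 days: 99 × $6,740 = $667,260
Remaining days: (122 − 99) × $9,410 = $216,430
Accrued per-day damages: $667,260 + $216,430 = $883,690
Less deposit already applied: $883,690 − $142,940 = $740,750
Cap: 10% of $3,532,500 = $353,250
Cap at $353,250: $740,750 exceeds the cap → $353,250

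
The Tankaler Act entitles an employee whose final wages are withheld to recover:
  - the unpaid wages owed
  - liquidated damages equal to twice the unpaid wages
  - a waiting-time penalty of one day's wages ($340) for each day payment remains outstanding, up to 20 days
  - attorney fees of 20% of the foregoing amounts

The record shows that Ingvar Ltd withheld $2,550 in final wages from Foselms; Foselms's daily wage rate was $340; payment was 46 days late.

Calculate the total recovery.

$17,340

Doubled: 2 × $2,550 = $5,100
Penalty days: min(46, 20) = 20
Waiting-time penalty: 20 × $340 = $6,800
Subtotal: $2,550 + $5,100 + $6,800 = $14,450
Attorney fees: 20% of $14,450 = $2,890
Total award: $14,450 + $2,890 = $17,340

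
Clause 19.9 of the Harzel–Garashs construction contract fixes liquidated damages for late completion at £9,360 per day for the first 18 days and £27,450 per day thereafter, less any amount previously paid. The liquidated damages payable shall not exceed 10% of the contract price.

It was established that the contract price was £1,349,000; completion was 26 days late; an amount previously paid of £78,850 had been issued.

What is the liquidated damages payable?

£134,900

First 18 days: 18 × £9,360 = £168,480
Remaining days: (26 − 18) × £27,450 = £219,600
Accrued per-day damages: £168,480 + £219,600 = £388,080
Less amount previously paid: £388,080 − £78,850 = £309,230
Cap: 10% of £1,349,000 = £134,900
Cap at £134,900: £309,230 exceeds the cap → £134,900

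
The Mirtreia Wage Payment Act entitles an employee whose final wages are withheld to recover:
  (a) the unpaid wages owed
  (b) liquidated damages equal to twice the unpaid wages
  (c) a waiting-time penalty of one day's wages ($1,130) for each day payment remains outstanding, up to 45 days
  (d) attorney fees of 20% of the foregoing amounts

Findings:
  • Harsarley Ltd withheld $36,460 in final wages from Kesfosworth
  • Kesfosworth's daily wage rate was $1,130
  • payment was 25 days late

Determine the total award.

Doubled: 2 × $36,460 = $72,920
Penalty days: min(25, 45) = 25
Waiting-time penalty: 25 × $1,130 = $28,250
Subtotal: $36,460 + $72,920 + $28,250 = $137,630
Attorney fees: 20% of $137,630 = $27,526
Total award: $137,630 + $27,526 = $165,156

$165,156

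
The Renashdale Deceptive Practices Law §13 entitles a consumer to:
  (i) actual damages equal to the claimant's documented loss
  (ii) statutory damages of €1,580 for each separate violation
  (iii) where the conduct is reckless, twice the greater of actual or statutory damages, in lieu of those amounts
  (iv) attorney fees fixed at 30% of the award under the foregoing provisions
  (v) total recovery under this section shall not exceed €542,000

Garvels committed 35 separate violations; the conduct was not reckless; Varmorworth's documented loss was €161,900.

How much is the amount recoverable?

Statutory damages: 35 × €1,580 = €55,300
Conduct not reckless: the in-lieu enhancement does not apply.
Actual plus statutory damages: €161,900 + €55,300 = €217,200
Attorney fees: 30% of €217,200 = €65,160
Total before cap: €217,200 + €65,160 = €282,360
Cap at €542,000: €282,360 is within the cap, no reduction.

€282,360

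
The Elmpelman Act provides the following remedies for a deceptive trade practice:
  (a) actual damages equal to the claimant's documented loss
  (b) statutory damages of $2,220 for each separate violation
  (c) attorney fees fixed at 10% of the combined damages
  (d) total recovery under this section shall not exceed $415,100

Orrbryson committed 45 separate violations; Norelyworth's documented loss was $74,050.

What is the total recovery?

Statutory damages: 45 × $2,220 = $99,900
Combined damages: $74,050 + $99,900 = $173,950
Attorney fees: 10% of $173,950 = $17,395
Total before cap: $173,950 + $17,395 = $191,345
Cap at $415,100: $191,345 is within the cap, no reduction.

Total recovery: $191,345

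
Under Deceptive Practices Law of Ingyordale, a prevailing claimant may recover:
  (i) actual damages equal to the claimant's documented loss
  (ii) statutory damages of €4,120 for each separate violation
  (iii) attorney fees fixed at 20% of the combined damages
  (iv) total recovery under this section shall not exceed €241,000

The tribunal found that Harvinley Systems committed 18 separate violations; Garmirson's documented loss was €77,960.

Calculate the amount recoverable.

Statutory damages: 18 × €4,120 = €74,160
Combined damages: €77,960 + €74,160 = €152,120
Attorney fees: 20% of €152,120 = €30,424
Total before cap: €152,120 + €30,424 = €182,544
Cap at €241,000: €182,544 is within the cap, no reduction.

€182,544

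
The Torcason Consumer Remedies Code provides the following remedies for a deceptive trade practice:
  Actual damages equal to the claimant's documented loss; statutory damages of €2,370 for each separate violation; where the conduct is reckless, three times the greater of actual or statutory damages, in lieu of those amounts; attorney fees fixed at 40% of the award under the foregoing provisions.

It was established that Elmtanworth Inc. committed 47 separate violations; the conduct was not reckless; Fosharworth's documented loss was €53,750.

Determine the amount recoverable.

Statutory damages: 47 × €2,370 = €111,390
Conduct not reckless: the in-lieu enhancement does not apply.
Actual plus statutory damages: €53,750 + €111,390 = €165,140
Attorney fees: 40% of €165,140 = €66,056
Total recovery: €165,140 + €66,056 = €231,196

€231,196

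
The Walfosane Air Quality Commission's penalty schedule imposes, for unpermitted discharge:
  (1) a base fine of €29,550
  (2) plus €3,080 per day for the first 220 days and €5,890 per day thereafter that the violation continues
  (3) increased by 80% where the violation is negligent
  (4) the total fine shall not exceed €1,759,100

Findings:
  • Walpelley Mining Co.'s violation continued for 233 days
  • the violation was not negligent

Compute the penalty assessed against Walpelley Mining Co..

First 220 days: 220 × €3,080 = €677,600
Remaining days: (233 − 220) × €5,890 = €76,570
Per-day component: €677,600 + €76,570 = €754,170
Base plus per-day: €29,550 + €754,170 = €783,720
The violation was not negligent: no 80% increase.
Cap at €1,759,100: €783,720 is within the cap, no reduction.

€783,720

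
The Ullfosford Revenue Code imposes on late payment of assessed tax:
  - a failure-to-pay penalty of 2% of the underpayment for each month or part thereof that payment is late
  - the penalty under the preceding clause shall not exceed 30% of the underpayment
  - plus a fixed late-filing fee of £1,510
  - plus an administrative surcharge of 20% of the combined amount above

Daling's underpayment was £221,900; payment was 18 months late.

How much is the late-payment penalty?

£81,696

Accrued rate: 2% × 18 = 36%, capped at 30% → 30%
Failure-to-pay penalty: 30% of £221,900 = £66,570
Penalty before surcharge: £66,570 + £1,510 = £68,080
Administrative surcharge: 20% of £68,080 = £13,616
Total penalty: £68,080 + £13,616 = £81,696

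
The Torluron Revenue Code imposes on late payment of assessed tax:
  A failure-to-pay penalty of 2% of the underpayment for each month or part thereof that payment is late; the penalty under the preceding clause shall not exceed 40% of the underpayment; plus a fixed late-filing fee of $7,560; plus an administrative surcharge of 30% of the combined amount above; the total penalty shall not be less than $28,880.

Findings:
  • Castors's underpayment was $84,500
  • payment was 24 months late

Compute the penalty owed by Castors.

$53,768

Accrued rate: 2% × 24 = 48%, capped at 40% → 40%
Failure-to-pay penalty: 40% of $84,500 = $33,800
Penalty before surcharge: $33,800 + $7,560 = $41,360
Administrative surcharge: 30% of $41,360 = $12,408
Total penalty: $41,360 + $12,408 = $53,768
Minimum $28,880: $53,768 meets the minimum, no increase.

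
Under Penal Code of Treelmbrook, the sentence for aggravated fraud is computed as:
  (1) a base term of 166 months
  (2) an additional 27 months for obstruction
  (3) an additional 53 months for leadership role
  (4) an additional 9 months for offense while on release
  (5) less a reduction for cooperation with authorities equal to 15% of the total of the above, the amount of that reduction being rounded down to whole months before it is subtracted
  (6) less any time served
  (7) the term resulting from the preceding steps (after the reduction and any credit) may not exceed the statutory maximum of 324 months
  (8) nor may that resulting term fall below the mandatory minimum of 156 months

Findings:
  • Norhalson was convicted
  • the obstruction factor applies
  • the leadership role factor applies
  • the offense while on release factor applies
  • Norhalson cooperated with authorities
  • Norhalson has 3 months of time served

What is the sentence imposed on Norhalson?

Obstruction enhancement: +27 months
Leadership role enhancement: +53 months
Offense while on release enhancement: +9 months
Adjusted term: 166 months + 27 months + 53 months + 9 months = 255 months
Cooperation with authorities reduction: 15% of 255 months = 38 months (rounded down)
After reduction: 255 − 38 = 217 months
Less time served: 217 months − 3 months = 214 months
Cap at 324 months: 214 months is within the cap, no reduction.
Minimum 156 months: 214 months meets the minimum, no increase.

214 months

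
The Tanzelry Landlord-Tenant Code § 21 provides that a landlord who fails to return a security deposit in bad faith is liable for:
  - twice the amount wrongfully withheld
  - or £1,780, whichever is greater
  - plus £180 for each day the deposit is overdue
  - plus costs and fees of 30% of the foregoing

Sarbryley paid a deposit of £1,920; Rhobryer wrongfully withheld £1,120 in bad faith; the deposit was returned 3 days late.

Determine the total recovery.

£3,614

Doubled: 2 × £1,120 = £2,240
Minimum £1,780: £2,240 meets the minimum, no increase.
Late-return penalty: 3 × £180 = £540
Damages plus late penalty: £2,240 + £540 = £2,780
Costs and fees: 30% of £2,780 = £834
Total recovery: £2,780 + £834 = £3,614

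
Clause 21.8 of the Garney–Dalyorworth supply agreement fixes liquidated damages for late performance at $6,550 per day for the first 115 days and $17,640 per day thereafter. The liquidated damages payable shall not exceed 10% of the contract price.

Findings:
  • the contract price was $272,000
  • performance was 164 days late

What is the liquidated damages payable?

$27,200

First 115 days: 115 × $6,550 = $753,250
Remaining days: (164 − 115) × $17,640 = $864,360
Accrued per-day damages: $753,250 + $864,360 = $1,617,610
Cap: 10% of $272,000 = $27,200
Cap at $27,200: $1,617,610 exceeds the cap → $27,200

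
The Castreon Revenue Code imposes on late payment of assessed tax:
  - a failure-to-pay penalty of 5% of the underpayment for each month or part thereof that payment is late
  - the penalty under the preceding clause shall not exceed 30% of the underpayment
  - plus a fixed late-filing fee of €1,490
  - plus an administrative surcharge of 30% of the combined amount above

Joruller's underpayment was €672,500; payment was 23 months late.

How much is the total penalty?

Accrued rate: 5% × 23 = 115%, capped at 30% → 30%
Failure-to-pay penalty: 30% of €672,500 = €201,750
Penalty before surcharge: €201,750 + €1,490 = €203,240
Administrative surcharge: 30% of €203,240 = €60,972
Total penalty: €203,240 + €60,972 = €264,212

Penalty: €264,212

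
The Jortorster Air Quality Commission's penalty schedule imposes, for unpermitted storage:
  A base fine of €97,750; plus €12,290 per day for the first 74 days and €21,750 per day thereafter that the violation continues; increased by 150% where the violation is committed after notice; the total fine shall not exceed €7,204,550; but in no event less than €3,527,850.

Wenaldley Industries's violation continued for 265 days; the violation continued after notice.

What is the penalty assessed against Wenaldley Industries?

First 74 days: 74 × €12,290 = €909,460
Remaining days: (265 − 74) × €21,750 = €4,154,250
Per-day component: €909,460 + €4,154,250 = €5,063,710
Base plus per-day: €97,750 + €5,063,710 = €5,161,460
Enhancement: 150% of €5,161,460 = €7,742,190
Enhanced fine: €5,161,460 + €7,742,190 = €12,903,650
Cap at €7,204,550: €12,903,650 exceeds the cap → €7,204,550
Minimum €3,527,850: €7,204,550 meets the minimum, no increase.

€7,204,550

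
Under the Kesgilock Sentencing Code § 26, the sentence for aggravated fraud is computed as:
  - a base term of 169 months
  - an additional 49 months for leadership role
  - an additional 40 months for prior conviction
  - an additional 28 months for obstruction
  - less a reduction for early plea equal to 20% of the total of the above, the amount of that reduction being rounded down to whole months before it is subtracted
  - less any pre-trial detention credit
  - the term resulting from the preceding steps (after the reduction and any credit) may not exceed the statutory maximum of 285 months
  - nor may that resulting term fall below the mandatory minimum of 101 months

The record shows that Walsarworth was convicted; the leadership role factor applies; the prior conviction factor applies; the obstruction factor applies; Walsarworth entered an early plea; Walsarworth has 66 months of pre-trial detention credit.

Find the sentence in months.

Leadership role enhancement: +49 months
Prior conviction enhancement: +40 months
Obstruction enhancement: +28 months
Adjusted term: 169 months + 49 months + 40 months + 28 months = 286 months
Early plea reduction: 20% of 286 months = 57 months (rounded down)
After reduction: 286 − 57 = 229 months
Less pre-trial detention credit: 229 months − 66 months = 163 months
Cap at 285 months: 163 months is within the cap, no reduction.
Minimum 101 months: 163 months meets the minimum, no increase.

Sentence: 163 months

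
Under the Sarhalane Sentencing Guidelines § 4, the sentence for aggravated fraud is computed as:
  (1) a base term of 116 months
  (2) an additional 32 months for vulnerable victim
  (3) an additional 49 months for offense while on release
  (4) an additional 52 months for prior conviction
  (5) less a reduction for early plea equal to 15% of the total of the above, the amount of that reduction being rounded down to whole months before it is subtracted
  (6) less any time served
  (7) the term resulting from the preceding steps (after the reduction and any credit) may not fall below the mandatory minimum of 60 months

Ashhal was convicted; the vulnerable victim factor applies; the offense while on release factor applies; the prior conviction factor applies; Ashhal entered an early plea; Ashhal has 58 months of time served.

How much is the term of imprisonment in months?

154 months

Vulnerable victim enhancement: +32 months
Offense while on release enhancement: +49 months
Prior conviction enhancement: +52 months
Adjusted term: 116 months + 32 months + 49 months + 52 months = 249 months
Early plea reduction: 15% of 249 months = 37 months (rounded down)
After reduction: 249 − 37 = 212 months
Less time served: 212 months − 58 months = 154 months
Minimum 60 months: 154 months meets the minimum, no increase.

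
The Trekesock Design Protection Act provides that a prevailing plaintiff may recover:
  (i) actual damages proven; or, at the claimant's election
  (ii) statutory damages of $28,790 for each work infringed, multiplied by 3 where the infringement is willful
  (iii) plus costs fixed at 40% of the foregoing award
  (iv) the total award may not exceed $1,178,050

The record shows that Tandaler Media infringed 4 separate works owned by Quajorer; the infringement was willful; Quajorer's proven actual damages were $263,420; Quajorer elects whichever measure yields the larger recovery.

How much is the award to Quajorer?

$483,672

Statutory damages: 4 × $28,790 = $115,160
Trebled: 3 × $115,160 = $345,480
Greater of actual damages ($263,420) or enhanced statutory damages ($345,480): $345,480
Costs: 40% of $345,480 = $138,192
Award plus costs: $345,480 + $138,192 = $483,672
Cap at $1,178,050: $483,672 is within the cap, no reduction.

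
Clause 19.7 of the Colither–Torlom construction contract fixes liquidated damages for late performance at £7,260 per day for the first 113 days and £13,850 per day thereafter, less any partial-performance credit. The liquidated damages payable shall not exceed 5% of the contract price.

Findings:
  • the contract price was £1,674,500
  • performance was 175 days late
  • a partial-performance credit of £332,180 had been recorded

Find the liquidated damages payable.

First 113 days: 113 × £7,260 = £820,380
Remaining days: (175 − 113) × £13,850 = £858,700
Accrued per-day damages: £820,380 + £858,700 = £1,679,080
Less partial-performance credit: £1,679,080 − £332,180 = £1,346,900
Cap: 5% of £1,674,500 = £83,725
Cap at £83,725: £1,346,900 exceeds the cap → £83,725

£83,725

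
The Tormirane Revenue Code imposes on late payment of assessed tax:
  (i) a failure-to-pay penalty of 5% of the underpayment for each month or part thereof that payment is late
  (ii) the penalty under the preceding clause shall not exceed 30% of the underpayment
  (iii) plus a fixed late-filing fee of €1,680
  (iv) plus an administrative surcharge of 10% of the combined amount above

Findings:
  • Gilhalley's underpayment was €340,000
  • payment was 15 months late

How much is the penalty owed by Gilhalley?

Accrued rate: 5% × 15 = 75%, capped at 30% → 30%
Failure-to-pay penalty: 30% of €340,000 = €102,000
Penalty before surcharge: €102,000 + €1,680 = €103,680
Administrative surcharge: 10% of €103,680 = €10,368
Total penalty: €103,680 + €10,368 = €114,048

Penalty: €114,048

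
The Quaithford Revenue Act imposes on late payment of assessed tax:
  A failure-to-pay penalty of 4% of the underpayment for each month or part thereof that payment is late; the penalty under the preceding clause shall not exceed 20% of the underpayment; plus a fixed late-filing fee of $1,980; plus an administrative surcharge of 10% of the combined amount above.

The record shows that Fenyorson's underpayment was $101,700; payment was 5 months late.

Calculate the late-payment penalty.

Accrued rate: 4% × 5 = 20%, capped at 20% → 20%
Failure-to-pay penalty: 20% of $101,700 = $20,340
Penalty before surcharge: $20,340 + $1,980 = $22,320
Administrative surcharge: 10% of $22,320 = $2,232
Total penalty: $22,320 + $2,232 = $24,552

$24,552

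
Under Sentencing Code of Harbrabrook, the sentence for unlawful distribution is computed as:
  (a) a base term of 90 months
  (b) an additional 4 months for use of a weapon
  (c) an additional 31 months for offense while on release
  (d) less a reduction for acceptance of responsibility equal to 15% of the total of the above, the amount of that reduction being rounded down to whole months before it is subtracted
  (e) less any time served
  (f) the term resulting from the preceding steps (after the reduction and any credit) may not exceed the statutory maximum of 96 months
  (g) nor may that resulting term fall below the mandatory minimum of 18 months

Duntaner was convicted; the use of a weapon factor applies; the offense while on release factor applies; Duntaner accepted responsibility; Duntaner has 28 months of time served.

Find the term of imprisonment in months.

Use of a weapon enhancement: +4 months
Offense while on release enhancement: +31 months
Adjusted term: 90 months + 4 months + 31 months = 125 months
Acceptance of responsibility reduction: 15% of 125 months = 18 months (rounded down)
After reduction: 125 − 18 = 107 months
Less time served: 107 months − 28 months = 79 months
Cap at 96 months: 79 months is within the cap, no reduction.
Minimum 18 months: 79 months meets the minimum, no increase.

79 months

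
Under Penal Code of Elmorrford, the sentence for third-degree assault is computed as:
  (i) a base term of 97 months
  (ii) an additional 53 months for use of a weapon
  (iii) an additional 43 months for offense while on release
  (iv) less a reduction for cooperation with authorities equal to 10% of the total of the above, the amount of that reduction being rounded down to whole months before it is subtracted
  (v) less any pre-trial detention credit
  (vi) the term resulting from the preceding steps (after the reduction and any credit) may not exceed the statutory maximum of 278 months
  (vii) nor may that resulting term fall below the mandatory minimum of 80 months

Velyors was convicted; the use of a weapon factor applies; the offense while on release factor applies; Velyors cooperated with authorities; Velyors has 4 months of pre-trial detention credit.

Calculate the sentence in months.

170 months

Use of a weapon enhancement: +53 months
Offense while on release enhancement: +43 months
Adjusted term: 97 months + 53 months + 43 months = 193 months
Cooperation with authorities reduction: 10% of 193 months = 19 months (rounded down)
After reduction: 193 − 19 = 174 months
Less pre-trial detention credit: 174 months − 4 months = 170 months
Cap at 278 months: 170 months is within the cap, no reduction.
Minimum 80 months: 170 months meets the minimum, no increase.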